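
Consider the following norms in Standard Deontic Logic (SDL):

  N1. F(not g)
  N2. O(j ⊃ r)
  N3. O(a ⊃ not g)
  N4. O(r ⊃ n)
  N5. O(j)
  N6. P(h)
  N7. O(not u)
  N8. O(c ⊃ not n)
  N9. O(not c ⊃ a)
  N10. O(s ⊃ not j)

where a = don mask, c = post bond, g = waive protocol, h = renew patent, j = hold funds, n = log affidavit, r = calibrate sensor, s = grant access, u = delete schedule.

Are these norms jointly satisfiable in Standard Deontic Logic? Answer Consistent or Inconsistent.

Inconsistent

Premise 1 is F(not g), i.e. O(g).
Premise 3, O(a ⊃ not g), contraposes to O(g ⊃ not a); with O(g) we get O(not a).
Premise 9 is O(not c ⊃ a); contrapositively O(not a ⊃ c). Since O(not a) holds, K gives O(c).
With premise 8, O(c ⊃ not n), the K-axiom yields O(not n).
Premise 4, O(r ⊃ n), contraposes to O(not n ⊃ not r); with O(not n) we get O(not r).
Premise 2 is O(j ⊃ r); contrapositively O(not r ⊃ not j). Since O(not r) holds, K gives O(not j).
But premise 5 directly asserts O(j).
We now have both O(not j) and O(j) — j is simultaneously obligatory and forbidden, violating the D-axiom.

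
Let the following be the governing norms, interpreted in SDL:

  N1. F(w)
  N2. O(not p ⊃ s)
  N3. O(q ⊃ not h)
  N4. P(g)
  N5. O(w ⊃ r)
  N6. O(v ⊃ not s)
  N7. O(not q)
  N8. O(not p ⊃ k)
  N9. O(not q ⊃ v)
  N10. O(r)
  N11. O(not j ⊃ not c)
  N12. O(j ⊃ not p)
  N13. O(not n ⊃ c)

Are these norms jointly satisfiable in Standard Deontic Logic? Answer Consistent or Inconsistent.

Premise 5 is O(w ⊃ r); even if O(r) held, inferring O(w) would be affirming the consequent — invalid.
So O(w) is not derivable, and the apparent clash with O(not w) does not arise.
A world satisfying every obligation exists (e.g. c=false, g=false, h=false, j=false, k=false, n=true, p=true, q=false, r=true, s=false, v=true, w=false); no atom is both obligatory and forbidden, so the set is consistent.

Consistent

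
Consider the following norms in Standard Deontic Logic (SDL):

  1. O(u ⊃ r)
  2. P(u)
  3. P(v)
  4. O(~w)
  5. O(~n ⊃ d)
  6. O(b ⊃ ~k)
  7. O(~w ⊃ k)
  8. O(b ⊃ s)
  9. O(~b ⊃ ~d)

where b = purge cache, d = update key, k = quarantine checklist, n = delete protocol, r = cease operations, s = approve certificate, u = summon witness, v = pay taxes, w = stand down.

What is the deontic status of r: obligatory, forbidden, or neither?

Premise 1 is O(u ⊃ r), but O(u) is not derivable from the premises (the permission P(u) asserts only ~O(~u), not O(u)), so it does not yield O(r).
No premise or chain of K-axiom applications forces O(r), and none forces O(~r). So r is neither obligatory nor forbidden under these norms.

Neither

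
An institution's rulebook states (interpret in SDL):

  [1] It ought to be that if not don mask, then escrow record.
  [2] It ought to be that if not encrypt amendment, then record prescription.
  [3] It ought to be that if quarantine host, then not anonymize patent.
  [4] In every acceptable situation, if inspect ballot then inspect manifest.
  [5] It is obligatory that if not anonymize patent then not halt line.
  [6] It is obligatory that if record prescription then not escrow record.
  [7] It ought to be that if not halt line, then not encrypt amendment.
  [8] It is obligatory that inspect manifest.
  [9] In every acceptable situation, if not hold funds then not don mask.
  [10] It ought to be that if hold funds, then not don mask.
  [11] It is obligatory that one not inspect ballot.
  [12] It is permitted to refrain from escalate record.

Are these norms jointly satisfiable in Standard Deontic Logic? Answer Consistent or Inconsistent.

Consistent

Premise 4 is O(inspect_ballot → inspect_manifest); even if O(inspect_manifest) held, inferring O(inspect_ballot) would be affirming the consequent — invalid.
So O(inspect_ballot) is not derivable, and the apparent clash with O(¬inspect_ballot) does not arise.
A world satisfying every obligation exists (e.g. anonymize_patent=true, don_mask=false, encrypt_amendment=true, escalate_record=false, escrow_record=true, halt_line=true, hold_funds=false, inspect_ballot=false, inspect_manifest=true, quarantine_host=false, record_prescription=false); no atom is both obligatory and forbidden, so the set is consistent.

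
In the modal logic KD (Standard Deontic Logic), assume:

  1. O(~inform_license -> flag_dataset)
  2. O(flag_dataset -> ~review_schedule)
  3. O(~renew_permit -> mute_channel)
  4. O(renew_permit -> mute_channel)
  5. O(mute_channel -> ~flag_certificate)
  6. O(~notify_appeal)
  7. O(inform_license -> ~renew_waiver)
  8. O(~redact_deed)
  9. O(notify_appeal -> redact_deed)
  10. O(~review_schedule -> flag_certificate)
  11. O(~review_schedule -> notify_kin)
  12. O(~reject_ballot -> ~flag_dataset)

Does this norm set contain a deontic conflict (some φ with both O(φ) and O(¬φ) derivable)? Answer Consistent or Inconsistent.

Consistent

Premise 9 is O(notify_appeal -> redact_deed), but O(notify_appeal) is not derivable from the premises, so it does not yield O(redact_deed).
So O(redact_deed) is not derivable, and the apparent clash with O(~redact_deed) does not arise.
A world satisfying every obligation exists (e.g. flag_certificate=false, flag_dataset=false, inform_license=true, mute_channel=true, notify_appeal=false, notify_kin=false, redact_deed=false, reject_ballot=false, renew_permit=false, renew_waiver=false, review_schedule=true); no atom is both obligatory and forbidden, so the set is consistent.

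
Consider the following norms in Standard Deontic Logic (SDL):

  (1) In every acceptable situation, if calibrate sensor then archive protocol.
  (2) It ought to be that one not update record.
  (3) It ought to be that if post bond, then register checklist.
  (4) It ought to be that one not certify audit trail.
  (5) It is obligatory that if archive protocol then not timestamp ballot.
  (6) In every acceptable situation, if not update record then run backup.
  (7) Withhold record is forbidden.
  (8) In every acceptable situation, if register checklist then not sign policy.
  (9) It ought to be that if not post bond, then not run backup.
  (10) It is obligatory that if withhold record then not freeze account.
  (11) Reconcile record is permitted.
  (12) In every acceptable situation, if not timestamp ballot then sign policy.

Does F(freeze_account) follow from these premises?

No

Premise 10 is O(withhold_record → ¬freeze_account), but O(withhold_record) is not derivable from the premises, so it does not yield O(¬freeze_account).
No other premise forces O(¬freeze_account). An ideal world satisfying every premise can still have freeze_account true, so F(freeze_account) is not derivable.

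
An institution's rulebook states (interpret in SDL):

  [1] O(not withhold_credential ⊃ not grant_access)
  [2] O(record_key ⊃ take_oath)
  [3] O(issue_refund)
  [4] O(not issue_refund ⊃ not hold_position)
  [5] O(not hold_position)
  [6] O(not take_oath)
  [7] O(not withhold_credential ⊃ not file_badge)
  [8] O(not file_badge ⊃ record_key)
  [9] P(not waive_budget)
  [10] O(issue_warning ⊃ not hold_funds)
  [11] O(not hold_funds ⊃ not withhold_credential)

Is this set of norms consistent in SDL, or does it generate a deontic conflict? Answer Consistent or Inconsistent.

Premise 4 is O(not issue_refund ⊃ not hold_position); even if O(not hold_position) held, inferring O(not issue_refund) would be affirming the consequent — invalid.
So O(not issue_refund) is not derivable, and the apparent clash with O(issue_refund) does not arise.
A world satisfying every obligation exists (e.g. file_badge=true, grant_access=false, hold_funds=true, hold_position=false, issue_refund=true, issue_warning=false, record_key=false, take_oath=false, waive_budget=false, withhold_credential=true); no atom is both obligatory and forbidden, so the set is consistent.

Consistent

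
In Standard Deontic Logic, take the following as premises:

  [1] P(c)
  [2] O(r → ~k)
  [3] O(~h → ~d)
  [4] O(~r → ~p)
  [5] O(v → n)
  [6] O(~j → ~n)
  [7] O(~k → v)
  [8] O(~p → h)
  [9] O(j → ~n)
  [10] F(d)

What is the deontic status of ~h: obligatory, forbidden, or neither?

By case analysis on j: premise 9 gives O(j → ~n) and premise 6 gives O(~j → ~n), so O(~n) either way.
Premise 5 is O(v → n); contrapositively O(~n → ~v). Since O(~n) holds, K gives O(~v).
The contrapositive of premise 7 (O(~k → v)) is O(~v → k), and O(~v) is already established, so O(k).
Premise 2 is O(r → ~k); contrapositively O(k → ~r). Since O(k) holds, K gives O(~r).
From O(~r) and premise 4, O(~r → ~p), we obtain O(~p).
With premise 8, O(~p → h), the K-axiom yields O(h).
Premises 1, 3, 10 do not contribute to this derivation.
Thus O(h), which is F(~h): ~h is forbidden.

Forbidden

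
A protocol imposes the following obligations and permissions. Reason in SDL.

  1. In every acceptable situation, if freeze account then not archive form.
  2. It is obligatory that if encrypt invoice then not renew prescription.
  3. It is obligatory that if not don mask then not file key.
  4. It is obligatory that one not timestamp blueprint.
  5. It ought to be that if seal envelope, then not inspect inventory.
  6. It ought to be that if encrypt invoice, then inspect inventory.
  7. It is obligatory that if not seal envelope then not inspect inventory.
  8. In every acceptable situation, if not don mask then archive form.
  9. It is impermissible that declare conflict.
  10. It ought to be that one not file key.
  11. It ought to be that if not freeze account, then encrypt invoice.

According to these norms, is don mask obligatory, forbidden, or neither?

Premises 5 and 7 are O(seal_envelope → ¬inspect_inventory) and O(¬seal_envelope → ¬inspect_inventory); every ideal world satisfies seal_envelope or ¬seal_envelope, so in either case ¬inspect_inventory holds — hence O(¬inspect_inventory).
Premise 6 is O(encrypt_invoice → inspect_inventory); contrapositively O(¬inspect_inventory → ¬encrypt_invoice). Since O(¬inspect_inventory) holds, K gives O(¬encrypt_invoice).
Premise 11, O(¬freeze_account → encrypt_invoice), contraposes to O(¬encrypt_invoice → freeze_account); with O(¬encrypt_invoice) we get O(freeze_account).
Applying K to premise 1 (O(freeze_account → ¬archive_form)) and O(freeze_account) yields O(¬archive_form).
Premise 8, O(¬don_mask → archive_form), contraposes to O(¬archive_form → don_mask); with O(¬archive_form) we get O(don_mask).
Premises 2, 3, 4, 9, 10 do not contribute to this derivation.
Hence don_mask is obligatory.

Obligatory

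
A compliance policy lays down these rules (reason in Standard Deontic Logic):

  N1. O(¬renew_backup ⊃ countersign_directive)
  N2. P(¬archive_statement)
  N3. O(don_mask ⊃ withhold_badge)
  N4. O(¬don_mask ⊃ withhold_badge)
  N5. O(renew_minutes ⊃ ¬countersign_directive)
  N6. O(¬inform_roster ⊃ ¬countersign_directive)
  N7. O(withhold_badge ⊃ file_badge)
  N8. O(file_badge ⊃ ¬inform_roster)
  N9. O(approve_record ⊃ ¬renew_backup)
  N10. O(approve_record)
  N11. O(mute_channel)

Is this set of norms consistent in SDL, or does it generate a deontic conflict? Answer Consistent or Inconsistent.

Inconsistent

By case analysis on don_mask: premise 3 gives O(don_mask ⊃ withhold_badge) and premise 4 gives O(¬don_mask ⊃ withhold_badge), so O(withhold_badge) either way.
Applying K to premise 7 (O(withhold_badge ⊃ file_badge)) and O(withhold_badge) yields O(file_badge).
Premise 8 is O(file_badge ⊃ ¬inform_roster); since O(file_badge), deontic closure gives O(¬inform_roster).
From O(¬inform_roster) and premise 6, O(¬inform_roster ⊃ ¬countersign_directive), we obtain O(¬countersign_directive).
Premise 1, O(¬renew_backup ⊃ countersign_directive), contraposes to O(¬countersign_directive ⊃ renew_backup); with O(¬countersign_directive) we get O(renew_backup).
Premise 9, O(approve_record ⊃ ¬renew_backup), contraposes to O(renew_backup ⊃ ¬approve_record); with O(renew_backup) we get O(¬approve_record).
But premise 10 directly asserts O(approve_record).
We now have both O(¬approve_record) and O(approve_record) — approve_record is simultaneously obligatory and forbidden, violating the D-axiom.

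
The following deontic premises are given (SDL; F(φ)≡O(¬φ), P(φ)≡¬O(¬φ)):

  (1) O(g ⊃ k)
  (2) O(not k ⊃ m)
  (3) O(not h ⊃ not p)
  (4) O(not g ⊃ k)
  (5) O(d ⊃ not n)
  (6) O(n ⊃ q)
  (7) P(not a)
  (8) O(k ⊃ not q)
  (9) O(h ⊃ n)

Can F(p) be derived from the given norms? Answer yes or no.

By case analysis on g: premise 1 gives O(g ⊃ k) and premise 4 gives O(not g ⊃ k), so O(k) either way.
From O(k) and premise 8, O(k ⊃ not q), we obtain O(not q).
The contrapositive of premise 6 (O(n ⊃ q)) is O(not q ⊃ not n), and O(not q) is already established, so O(not n).
Premise 9, O(h ⊃ n), contraposes to O(not n ⊃ not h); with O(not n) we get O(not h).
Premise 3 is O(not h ⊃ not p); since O(not h), deontic closure gives O(not p).
Premises 2, 5, 7 do not contribute to this derivation.
So O(not p) holds, i.e. F(p). The claim follows.

Yes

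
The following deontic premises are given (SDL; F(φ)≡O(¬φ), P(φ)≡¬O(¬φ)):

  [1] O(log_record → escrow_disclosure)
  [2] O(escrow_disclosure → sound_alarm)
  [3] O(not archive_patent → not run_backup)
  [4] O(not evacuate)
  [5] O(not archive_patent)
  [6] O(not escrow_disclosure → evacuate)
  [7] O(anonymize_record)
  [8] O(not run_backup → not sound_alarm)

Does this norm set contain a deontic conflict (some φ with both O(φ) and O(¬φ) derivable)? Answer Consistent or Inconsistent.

Premise 4 states O(not evacuate) outright.
The contrapositive of premise 6 (O(not escrow_disclosure → evacuate)) is O(not evacuate → escrow_disclosure), and O(not evacuate) is already established, so O(escrow_disclosure).
Applying K to premise 2 (O(escrow_disclosure → sound_alarm)) and O(escrow_disclosure) yields O(sound_alarm).
The contrapositive of premise 8 (O(not run_backup → not sound_alarm)) is O(sound_alarm → run_backup), and O(sound_alarm) is already established, so O(run_backup).
The contrapositive of premise 3 (O(not archive_patent → not run_backup)) is O(run_backup → archive_patent), and O(run_backup) is already established, so O(archive_patent).
But premise 5 directly asserts O(not archive_patent).
We now have both O(archive_patent) and O(not archive_patent) — archive_patent is simultaneously obligatory and forbidden, violating the D-axiom.

Inconsistent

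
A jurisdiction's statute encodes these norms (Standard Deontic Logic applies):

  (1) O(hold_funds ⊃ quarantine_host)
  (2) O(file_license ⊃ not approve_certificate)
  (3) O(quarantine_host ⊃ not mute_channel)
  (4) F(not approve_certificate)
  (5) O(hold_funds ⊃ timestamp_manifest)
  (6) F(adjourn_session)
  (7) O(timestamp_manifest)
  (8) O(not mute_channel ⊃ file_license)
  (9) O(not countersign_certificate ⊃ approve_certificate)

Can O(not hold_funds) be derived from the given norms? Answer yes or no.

Premise 4, F(not approve_certificate), is equivalent to O(approve_certificate).
Premise 2, O(file_license ⊃ not approve_certificate), contraposes to O(approve_certificate ⊃ not file_license); with O(approve_certificate) we get O(not file_license).
Premise 8, O(not mute_channel ⊃ file_license), contraposes to O(not file_license ⊃ mute_channel); with O(not file_license) we get O(mute_channel).
Premise 3 is O(quarantine_host ⊃ not mute_channel); contrapositively O(mute_channel ⊃ not quarantine_host). Since O(mute_channel) holds, K gives O(not quarantine_host).
The contrapositive of premise 1 (O(hold_funds ⊃ quarantine_host)) is O(not quarantine_host ⊃ not hold_funds), and O(not quarantine_host) is already established, so O(not hold_funds).
Premises 5, 6, 7, 9 do not contribute to this derivation.
So O(not hold_funds) follows.

Yes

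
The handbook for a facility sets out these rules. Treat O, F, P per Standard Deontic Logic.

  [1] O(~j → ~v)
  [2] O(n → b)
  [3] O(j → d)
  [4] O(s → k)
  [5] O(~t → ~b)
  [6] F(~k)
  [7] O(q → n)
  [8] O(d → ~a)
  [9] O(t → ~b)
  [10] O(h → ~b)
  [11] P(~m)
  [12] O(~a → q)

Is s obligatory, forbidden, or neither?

Premise 4 is O(s → k); even if O(k) held, inferring O(s) would be affirming the consequent — invalid.
No premise or chain of K-axiom applications forces O(s), and none forces O(~s). So s is neither obligatory nor forbidden under these norms.

Neither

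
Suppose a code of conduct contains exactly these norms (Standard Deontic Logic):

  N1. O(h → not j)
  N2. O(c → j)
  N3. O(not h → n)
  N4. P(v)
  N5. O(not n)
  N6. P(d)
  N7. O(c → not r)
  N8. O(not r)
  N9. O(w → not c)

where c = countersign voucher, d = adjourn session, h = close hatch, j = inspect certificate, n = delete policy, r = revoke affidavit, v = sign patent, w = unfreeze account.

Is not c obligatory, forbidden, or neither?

Obligatory

Premise 5 states O(not n) outright.
Premise 3 is O(not h → n); contrapositively O(not n → h). Since O(not n) holds, K gives O(h).
Premise 1 is O(h → not j); since O(h), deontic closure gives O(not j).
Premise 2 is O(c → j); contrapositively O(not j → not c). Since O(not j) holds, K gives O(not c).
Premises 4, 6, 7, 8, 9 do not contribute to this derivation.
Hence not c is obligatory.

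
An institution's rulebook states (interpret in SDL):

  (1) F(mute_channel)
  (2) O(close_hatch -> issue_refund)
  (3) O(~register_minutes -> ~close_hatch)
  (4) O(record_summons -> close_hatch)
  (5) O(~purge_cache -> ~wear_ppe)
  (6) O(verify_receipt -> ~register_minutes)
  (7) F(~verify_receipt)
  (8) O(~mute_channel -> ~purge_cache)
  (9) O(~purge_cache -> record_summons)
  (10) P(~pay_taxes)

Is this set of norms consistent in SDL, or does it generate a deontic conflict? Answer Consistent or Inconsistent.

F(~verify_receipt) at premise 7 means O(verify_receipt).
With premise 6, O(verify_receipt -> ~register_minutes), the K-axiom yields O(~register_minutes).
Applying K to premise 3 (O(~register_minutes -> ~close_hatch)) and O(~register_minutes) yields O(~close_hatch).
The contrapositive of premise 4 (O(record_summons -> close_hatch)) is O(~close_hatch -> ~record_summons), and O(~close_hatch) is already established, so O(~record_summons).
Premise 9, O(~purge_cache -> record_summons), contraposes to O(~record_summons -> purge_cache); with O(~record_summons) we get O(purge_cache).
Premise 8 is O(~mute_channel -> ~purge_cache); contrapositively O(purge_cache -> mute_channel). Since O(purge_cache) holds, K gives O(mute_channel).
However, F(mute_channel) at premise 1 amounts to O(~mute_channel).
We now have both O(mute_channel) and O(~mute_channel) — mute_channel is simultaneously obligatory and forbidden, violating the D-axiom.

Inconsistent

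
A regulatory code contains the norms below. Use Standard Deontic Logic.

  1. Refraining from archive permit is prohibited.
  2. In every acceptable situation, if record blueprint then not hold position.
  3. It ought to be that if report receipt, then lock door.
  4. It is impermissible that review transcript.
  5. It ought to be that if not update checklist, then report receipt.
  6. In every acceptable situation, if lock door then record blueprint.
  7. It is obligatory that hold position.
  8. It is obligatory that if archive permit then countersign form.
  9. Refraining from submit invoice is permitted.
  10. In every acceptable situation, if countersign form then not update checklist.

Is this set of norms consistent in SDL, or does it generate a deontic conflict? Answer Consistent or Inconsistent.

From premise 7 we have O(hold_position).
Premise 2, O(record_blueprint → ¬hold_position), contraposes to O(hold_position → ¬record_blueprint); with O(hold_position) we get O(¬record_blueprint).
Premise 6 is O(lock_door → record_blueprint); contrapositively O(¬record_blueprint → ¬lock_door). Since O(¬record_blueprint) holds, K gives O(¬lock_door).
Premise 3, O(report_receipt → lock_door), contraposes to O(¬lock_door → ¬report_receipt); with O(¬lock_door) we get O(¬report_receipt).
The contrapositive of premise 5 (O(¬update_checklist → report_receipt)) is O(¬report_receipt → update_checklist), and O(¬report_receipt) is already established, so O(update_checklist).
The contrapositive of premise 10 (O(countersign_form → ¬update_checklist)) is O(update_checklist → ¬countersign_form), and O(update_checklist) is already established, so O(¬countersign_form).
Premise 8, O(archive_permit → countersign_form), contraposes to O(¬countersign_form → ¬archive_permit); with O(¬countersign_form) we get O(¬archive_permit).
Yet premise 1 is F(¬archive_permit), i.e. O(archive_permit).
We now have both O(¬archive_permit) and O(archive_permit) — archive_permit is simultaneously obligatory and forbidden, violating the D-axiom.

Inconsistent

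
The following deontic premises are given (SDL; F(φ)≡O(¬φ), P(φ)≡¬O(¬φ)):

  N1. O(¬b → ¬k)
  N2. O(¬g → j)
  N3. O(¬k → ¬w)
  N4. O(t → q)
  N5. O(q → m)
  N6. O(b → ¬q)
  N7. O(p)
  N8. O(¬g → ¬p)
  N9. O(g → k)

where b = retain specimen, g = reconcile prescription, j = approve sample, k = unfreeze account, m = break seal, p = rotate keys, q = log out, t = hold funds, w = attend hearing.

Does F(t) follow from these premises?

Yes

Premise 7 gives O(p).
The contrapositive of premise 8 (O(¬g → ¬p)) is O(p → g), and O(p) is already established, so O(g).
With premise 9, O(g → k), the K-axiom yields O(k).
The contrapositive of premise 1 (O(¬b → ¬k)) is O(k → b), and O(k) is already established, so O(b).
From O(b) and premise 6, O(b → ¬q), we obtain O(¬q).
Premise 4, O(t → q), contraposes to O(¬q → ¬t); with O(¬q) we get O(¬t).
Premises 2, 3, 5 do not contribute to this derivation.
So O(¬t) holds, i.e. F(t). The claim follows.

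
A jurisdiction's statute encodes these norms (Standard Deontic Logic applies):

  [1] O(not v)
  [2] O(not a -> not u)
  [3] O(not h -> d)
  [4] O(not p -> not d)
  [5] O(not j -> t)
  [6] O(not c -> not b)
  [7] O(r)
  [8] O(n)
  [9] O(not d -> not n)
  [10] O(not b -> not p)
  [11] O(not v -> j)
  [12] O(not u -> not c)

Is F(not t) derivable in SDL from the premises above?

No

Premise 5 is O(not j -> t), but O(not j) is not derivable from the premises, so it does not yield O(t).
No other premise forces O(t). An ideal world satisfying every premise can still have not t true, so F(not t) is not derivable.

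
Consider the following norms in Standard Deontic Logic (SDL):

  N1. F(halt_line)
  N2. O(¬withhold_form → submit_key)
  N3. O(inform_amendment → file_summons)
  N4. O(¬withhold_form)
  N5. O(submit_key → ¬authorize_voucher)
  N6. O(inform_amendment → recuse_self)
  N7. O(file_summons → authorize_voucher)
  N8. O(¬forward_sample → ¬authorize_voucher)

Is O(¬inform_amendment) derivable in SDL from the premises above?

Yes

Premise 4 states O(¬withhold_form) outright.
Premise 2 is O(¬withhold_form → submit_key); since O(¬withhold_form), deontic closure gives O(submit_key).
From O(submit_key) and premise 5, O(submit_key → ¬authorize_voucher), we obtain O(¬authorize_voucher).
The contrapositive of premise 7 (O(file_summons → authorize_voucher)) is O(¬authorize_voucher → ¬file_summons), and O(¬authorize_voucher) is already established, so O(¬file_summons).
The contrapositive of premise 3 (O(inform_amendment → file_summons)) is O(¬file_summons → ¬inform_amendment), and O(¬file_summons) is already established, so O(¬inform_amendment).
Premises 1, 6, 8 do not contribute to this derivation.
So O(¬inform_amendment) follows.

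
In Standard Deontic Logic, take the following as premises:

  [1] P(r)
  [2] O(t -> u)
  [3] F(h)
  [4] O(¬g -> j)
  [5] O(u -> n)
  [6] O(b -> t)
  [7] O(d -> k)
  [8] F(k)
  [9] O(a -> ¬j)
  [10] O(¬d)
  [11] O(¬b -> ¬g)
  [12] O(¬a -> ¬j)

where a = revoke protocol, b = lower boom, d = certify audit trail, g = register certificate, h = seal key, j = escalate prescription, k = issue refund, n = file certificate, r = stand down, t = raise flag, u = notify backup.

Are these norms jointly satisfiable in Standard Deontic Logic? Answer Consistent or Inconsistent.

Premise 7 is O(d -> k), but O(d) is not derivable from the premises, so it does not yield O(k).
So O(k) is not derivable, and the apparent clash with O(¬k) does not arise.
A world satisfying every obligation exists (e.g. a=false, b=true, d=false, g=true, h=false, j=false, k=false, n=true, r=false, t=true, u=true); no atom is both obligatory and forbidden, so the set is consistent.

Consistent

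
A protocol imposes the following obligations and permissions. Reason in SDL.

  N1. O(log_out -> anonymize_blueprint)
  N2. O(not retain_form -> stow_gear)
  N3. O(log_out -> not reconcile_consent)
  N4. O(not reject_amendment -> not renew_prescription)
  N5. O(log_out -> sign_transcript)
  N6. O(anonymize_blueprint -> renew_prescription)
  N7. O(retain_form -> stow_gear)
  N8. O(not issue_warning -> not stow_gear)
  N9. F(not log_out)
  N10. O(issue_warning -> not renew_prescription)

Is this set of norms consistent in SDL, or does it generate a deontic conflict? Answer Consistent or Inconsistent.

Inconsistent

By case analysis on retain_form: premise 7 gives O(retain_form -> stow_gear) and premise 2 gives O(not retain_form -> stow_gear), so O(stow_gear) either way.
The contrapositive of premise 8 (O(not issue_warning -> not stow_gear)) is O(stow_gear -> issue_warning), and O(stow_gear) is already established, so O(issue_warning).
Applying K to premise 10 (O(issue_warning -> not renew_prescription)) and O(issue_warning) yields O(not renew_prescription).
Premise 6 is O(anonymize_blueprint -> renew_prescription); contrapositively O(not renew_prescription -> not anonymize_blueprint). Since O(not renew_prescription) holds, K gives O(not anonymize_blueprint).
The contrapositive of premise 1 (O(log_out -> anonymize_blueprint)) is O(not anonymize_blueprint -> not log_out), and O(not anonymize_blueprint) is already established, so O(not log_out).
But premise 9, F(not log_out), means O(log_out).
We now have both O(not log_out) and O(log_out) — log_out is simultaneously obligatory and forbidden, violating the D-axiom.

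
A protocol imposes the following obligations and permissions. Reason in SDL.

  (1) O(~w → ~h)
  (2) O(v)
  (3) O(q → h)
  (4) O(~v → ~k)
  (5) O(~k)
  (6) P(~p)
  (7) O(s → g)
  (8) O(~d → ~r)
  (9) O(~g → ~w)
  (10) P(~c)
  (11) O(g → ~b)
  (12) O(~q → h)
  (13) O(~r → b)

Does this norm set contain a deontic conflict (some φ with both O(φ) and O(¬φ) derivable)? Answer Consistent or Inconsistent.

Consistent

Premise 4 is O(~v → ~k); even if O(~k) held, inferring O(~v) would be affirming the consequent — invalid.
So O(~v) is not derivable, and the apparent clash with O(v) does not arise.
A world satisfying every obligation exists (e.g. b=false, c=false, d=true, g=true, h=true, k=false, p=false, q=false, r=true, s=false, v=true, w=true); no atom is both obligatory and forbidden, so the set is consistent.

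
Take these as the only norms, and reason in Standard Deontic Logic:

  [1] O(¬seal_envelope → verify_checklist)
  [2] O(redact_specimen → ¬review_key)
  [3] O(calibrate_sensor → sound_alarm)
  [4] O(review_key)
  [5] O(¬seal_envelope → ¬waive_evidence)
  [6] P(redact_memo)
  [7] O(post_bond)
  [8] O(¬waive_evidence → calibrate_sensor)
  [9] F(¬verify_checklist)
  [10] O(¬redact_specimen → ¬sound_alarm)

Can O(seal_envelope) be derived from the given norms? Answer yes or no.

Yes

Premise 4 gives O(review_key).
Premise 2, O(redact_specimen → ¬review_key), contraposes to O(review_key → ¬redact_specimen); with O(review_key) we get O(¬redact_specimen).
Applying K to premise 10 (O(¬redact_specimen → ¬sound_alarm)) and O(¬redact_specimen) yields O(¬sound_alarm).
Premise 3 is O(calibrate_sensor → sound_alarm); contrapositively O(¬sound_alarm → ¬calibrate_sensor). Since O(¬sound_alarm) holds, K gives O(¬calibrate_sensor).
Premise 8 is O(¬waive_evidence → calibrate_sensor); contrapositively O(¬calibrate_sensor → waive_evidence). Since O(¬calibrate_sensor) holds, K gives O(waive_evidence).
Premise 5, O(¬seal_envelope → ¬waive_evidence), contraposes to O(waive_evidence → seal_envelope); with O(waive_evidence) we get O(seal_envelope).
Premises 1, 6, 7, 9 do not contribute to this derivation.
So O(seal_envelope) follows.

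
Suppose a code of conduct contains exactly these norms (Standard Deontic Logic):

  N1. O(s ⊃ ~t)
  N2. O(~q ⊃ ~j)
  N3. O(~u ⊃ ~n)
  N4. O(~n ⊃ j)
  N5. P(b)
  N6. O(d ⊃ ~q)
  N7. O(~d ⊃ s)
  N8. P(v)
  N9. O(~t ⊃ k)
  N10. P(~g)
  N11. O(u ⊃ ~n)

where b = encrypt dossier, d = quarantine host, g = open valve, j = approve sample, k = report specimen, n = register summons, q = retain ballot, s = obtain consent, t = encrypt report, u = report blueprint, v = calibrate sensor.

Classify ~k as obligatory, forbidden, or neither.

Premises 11 and 3 cover both cases: O(u ⊃ ~n) and O(~u ⊃ ~n). Since u ∨ ~u is a tautology, O(~n) follows.
Premise 4 is O(~n ⊃ j); since O(~n), deontic closure gives O(j).
The contrapositive of premise 2 (O(~q ⊃ ~j)) is O(j ⊃ q), and O(j) is already established, so O(q).
The contrapositive of premise 6 (O(d ⊃ ~q)) is O(q ⊃ ~d), and O(q) is already established, so O(~d).
From O(~d) and premise 7, O(~d ⊃ s), we obtain O(s).
Applying K to premise 1 (O(s ⊃ ~t)) and O(s) yields O(~t).
Applying K to premise 9 (O(~t ⊃ k)) and O(~t) yields O(k).
Premises 5, 8, 10 do not contribute to this derivation.
Thus O(k), which is F(~k): ~k is forbidden.

Forbidden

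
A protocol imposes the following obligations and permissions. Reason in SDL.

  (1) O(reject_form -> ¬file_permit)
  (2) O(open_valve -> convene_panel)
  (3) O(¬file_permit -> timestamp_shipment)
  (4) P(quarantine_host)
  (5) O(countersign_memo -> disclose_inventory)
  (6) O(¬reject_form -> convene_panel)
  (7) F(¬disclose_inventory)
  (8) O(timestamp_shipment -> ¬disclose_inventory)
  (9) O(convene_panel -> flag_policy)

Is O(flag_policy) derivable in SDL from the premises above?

Premise 7, F(¬disclose_inventory), is equivalent to O(disclose_inventory).
Premise 8 is O(timestamp_shipment -> ¬disclose_inventory); contrapositively O(disclose_inventory -> ¬timestamp_shipment). Since O(disclose_inventory) holds, K gives O(¬timestamp_shipment).
Premise 3, O(¬file_permit -> timestamp_shipment), contraposes to O(¬timestamp_shipment -> file_permit); with O(¬timestamp_shipment) we get O(file_permit).
Premise 1 is O(reject_form -> ¬file_permit); contrapositively O(file_permit -> ¬reject_form). Since O(file_permit) holds, K gives O(¬reject_form).
Premise 6 is O(¬reject_form -> convene_panel); since O(¬reject_form), deontic closure gives O(convene_panel).
Applying K to premise 9 (O(convene_panel -> flag_policy)) and O(convene_panel) yields O(flag_policy).
Premises 2, 4, 5 do not contribute to this derivation.
So O(flag_policy) follows.

Yes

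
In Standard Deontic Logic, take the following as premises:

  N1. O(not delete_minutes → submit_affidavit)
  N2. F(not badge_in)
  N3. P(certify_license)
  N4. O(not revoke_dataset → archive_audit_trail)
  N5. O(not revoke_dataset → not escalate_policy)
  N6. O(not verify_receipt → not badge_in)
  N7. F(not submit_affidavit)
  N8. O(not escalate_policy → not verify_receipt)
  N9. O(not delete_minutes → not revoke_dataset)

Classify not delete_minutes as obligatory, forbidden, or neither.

Forbidden

Premise 2 is F(not badge_in), i.e. O(badge_in).
The contrapositive of premise 6 (O(not verify_receipt → not badge_in)) is O(badge_in → verify_receipt), and O(badge_in) is already established, so O(verify_receipt).
The contrapositive of premise 8 (O(not escalate_policy → not verify_receipt)) is O(verify_receipt → escalate_policy), and O(verify_receipt) is already established, so O(escalate_policy).
Premise 5 is O(not revoke_dataset → not escalate_policy); contrapositively O(escalate_policy → revoke_dataset). Since O(escalate_policy) holds, K gives O(revoke_dataset).
Premise 9, O(not delete_minutes → not revoke_dataset), contraposes to O(revoke_dataset → delete_minutes); with O(revoke_dataset) we get O(delete_minutes).
Premises 1, 3, 4, 7 do not contribute to this derivation.
Thus O(delete_minutes), which is F(not delete_minutes): not delete_minutes is forbidden.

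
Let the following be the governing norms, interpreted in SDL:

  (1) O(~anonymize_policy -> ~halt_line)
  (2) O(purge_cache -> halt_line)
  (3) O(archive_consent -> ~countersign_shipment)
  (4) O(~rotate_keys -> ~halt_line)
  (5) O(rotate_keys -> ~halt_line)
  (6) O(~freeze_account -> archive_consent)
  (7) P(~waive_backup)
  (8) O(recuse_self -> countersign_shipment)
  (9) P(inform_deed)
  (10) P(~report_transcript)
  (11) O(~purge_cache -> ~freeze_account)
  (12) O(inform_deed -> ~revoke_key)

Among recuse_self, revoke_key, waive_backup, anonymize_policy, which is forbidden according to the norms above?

recuse_self

Premises 4 and 5 are O(~rotate_keys -> ~halt_line) and O(rotate_keys -> ~halt_line); every ideal world satisfies ~rotate_keys or rotate_keys, so in either case ~halt_line holds — hence O(~halt_line).
Premise 2, O(purge_cache -> halt_line), contraposes to O(~halt_line -> ~purge_cache); with O(~halt_line) we get O(~purge_cache).
With premise 11, O(~purge_cache -> ~freeze_account), the K-axiom yields O(~freeze_account).
Premise 6 is O(~freeze_account -> archive_consent); since O(~freeze_account), deontic closure gives O(archive_consent).
With premise 3, O(archive_consent -> ~countersign_shipment), the K-axiom yields O(~countersign_shipment).
The contrapositive of premise 8 (O(recuse_self -> countersign_shipment)) is O(~countersign_shipment -> ~recuse_self), and O(~countersign_shipment) is already established, so O(~recuse_self).
So O(~recuse_self) holds, i.e. recuse_self is forbidden. None of the other listed options is forbidden under the premises.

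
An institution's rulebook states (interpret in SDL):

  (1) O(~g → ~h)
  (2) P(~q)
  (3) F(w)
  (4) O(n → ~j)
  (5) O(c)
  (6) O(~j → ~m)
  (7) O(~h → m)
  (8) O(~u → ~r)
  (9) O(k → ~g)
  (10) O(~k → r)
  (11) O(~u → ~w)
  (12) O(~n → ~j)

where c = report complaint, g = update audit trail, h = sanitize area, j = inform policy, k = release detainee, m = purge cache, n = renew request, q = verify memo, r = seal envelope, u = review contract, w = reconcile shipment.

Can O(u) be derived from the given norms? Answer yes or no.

Premises 12 and 4 cover both cases: O(~n → ~j) and O(n → ~j). Since ~n ∨ n is a tautology, O(~j) follows.
Applying K to premise 6 (O(~j → ~m)) and O(~j) yields O(~m).
Premise 7, O(~h → m), contraposes to O(~m → h); with O(~m) we get O(h).
The contrapositive of premise 1 (O(~g → ~h)) is O(h → g), and O(h) is already established, so O(g).
Premise 9, O(k → ~g), contraposes to O(g → ~k); with O(g) we get O(~k).
From O(~k) and premise 10, O(~k → r), we obtain O(r).
Premise 8 is O(~u → ~r); contrapositively O(r → u). Since O(r) holds, K gives O(u).
Premises 2, 3, 5, 11 do not contribute to this derivation.
So O(u) follows.

Yes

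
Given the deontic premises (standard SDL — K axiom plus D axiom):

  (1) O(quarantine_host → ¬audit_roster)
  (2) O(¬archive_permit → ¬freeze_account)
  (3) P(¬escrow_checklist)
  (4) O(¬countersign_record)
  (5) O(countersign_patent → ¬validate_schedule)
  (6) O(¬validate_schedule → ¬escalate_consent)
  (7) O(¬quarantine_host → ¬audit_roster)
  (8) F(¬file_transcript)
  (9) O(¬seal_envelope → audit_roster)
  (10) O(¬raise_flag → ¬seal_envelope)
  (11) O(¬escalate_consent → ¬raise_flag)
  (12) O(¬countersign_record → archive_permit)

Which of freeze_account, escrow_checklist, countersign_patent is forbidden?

countersign_patent

By case analysis on ¬quarantine_host: premise 7 gives O(¬quarantine_host → ¬audit_roster) and premise 1 gives O(quarantine_host → ¬audit_roster), so O(¬audit_roster) either way.
Premise 9, O(¬seal_envelope → audit_roster), contraposes to O(¬audit_roster → seal_envelope); with O(¬audit_roster) we get O(seal_envelope).
Premise 10 is O(¬raise_flag → ¬seal_envelope); contrapositively O(seal_envelope → raise_flag). Since O(seal_envelope) holds, K gives O(raise_flag).
Premise 11, O(¬escalate_consent → ¬raise_flag), contraposes to O(raise_flag → escalate_consent); with O(raise_flag) we get O(escalate_consent).
The contrapositive of premise 6 (O(¬validate_schedule → ¬escalate_consent)) is O(escalate_consent → validate_schedule), and O(escalate_consent) is already established, so O(validate_schedule).
The contrapositive of premise 5 (O(countersign_patent → ¬validate_schedule)) is O(validate_schedule → ¬countersign_patent), and O(validate_schedule) is already established, so O(¬countersign_patent).
So O(¬countersign_patent) holds, i.e. countersign_patent is forbidden. None of the other listed options is forbidden under the premises.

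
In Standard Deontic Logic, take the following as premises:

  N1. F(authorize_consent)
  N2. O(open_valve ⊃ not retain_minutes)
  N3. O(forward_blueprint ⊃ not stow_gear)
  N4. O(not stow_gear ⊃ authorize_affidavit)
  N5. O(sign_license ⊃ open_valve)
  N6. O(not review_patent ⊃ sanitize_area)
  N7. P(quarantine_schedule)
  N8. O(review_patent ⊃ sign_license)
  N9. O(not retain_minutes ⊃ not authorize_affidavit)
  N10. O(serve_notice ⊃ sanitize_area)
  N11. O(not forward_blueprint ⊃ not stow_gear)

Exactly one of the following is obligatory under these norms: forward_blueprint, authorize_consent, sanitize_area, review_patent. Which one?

sanitize_area

By case analysis on forward_blueprint: premise 3 gives O(forward_blueprint ⊃ not stow_gear) and premise 11 gives O(not forward_blueprint ⊃ not stow_gear), so O(not stow_gear) either way.
From O(not stow_gear) and premise 4, O(not stow_gear ⊃ authorize_affidavit), we obtain O(authorize_affidavit).
The contrapositive of premise 9 (O(not retain_minutes ⊃ not authorize_affidavit)) is O(authorize_affidavit ⊃ retain_minutes), and O(authorize_affidavit) is already established, so O(retain_minutes).
The contrapositive of premise 2 (O(open_valve ⊃ not retain_minutes)) is O(retain_minutes ⊃ not open_valve), and O(retain_minutes) is already established, so O(not open_valve).
Premise 5, O(sign_license ⊃ open_valve), contraposes to O(not open_valve ⊃ not sign_license); with O(not open_valve) we get O(not sign_license).
The contrapositive of premise 8 (O(review_patent ⊃ sign_license)) is O(not sign_license ⊃ not review_patent), and O(not sign_license) is already established, so O(not review_patent).
With premise 6, O(not review_patent ⊃ sanitize_area), the K-axiom yields O(sanitize_area).
So O(sanitize_area) holds — sanitize_area is obligatory. None of the other listed options is made obligatory by any chain of premises.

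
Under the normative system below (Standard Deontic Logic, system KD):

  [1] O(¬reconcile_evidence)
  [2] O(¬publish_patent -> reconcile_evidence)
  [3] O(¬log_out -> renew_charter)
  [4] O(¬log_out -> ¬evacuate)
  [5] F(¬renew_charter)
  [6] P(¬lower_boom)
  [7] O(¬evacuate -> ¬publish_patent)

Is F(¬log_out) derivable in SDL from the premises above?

From premise 1 we have O(¬reconcile_evidence).
The contrapositive of premise 2 (O(¬publish_patent -> reconcile_evidence)) is O(¬reconcile_evidence -> publish_patent), and O(¬reconcile_evidence) is already established, so O(publish_patent).
The contrapositive of premise 7 (O(¬evacuate -> ¬publish_patent)) is O(publish_patent -> evacuate), and O(publish_patent) is already established, so O(evacuate).
The contrapositive of premise 4 (O(¬log_out -> ¬evacuate)) is O(evacuate -> log_out), and O(evacuate) is already established, so O(log_out).
Premises 3, 5, 6 do not contribute to this derivation.
So O(log_out) holds, i.e. F(¬log_out). The claim follows.

Yes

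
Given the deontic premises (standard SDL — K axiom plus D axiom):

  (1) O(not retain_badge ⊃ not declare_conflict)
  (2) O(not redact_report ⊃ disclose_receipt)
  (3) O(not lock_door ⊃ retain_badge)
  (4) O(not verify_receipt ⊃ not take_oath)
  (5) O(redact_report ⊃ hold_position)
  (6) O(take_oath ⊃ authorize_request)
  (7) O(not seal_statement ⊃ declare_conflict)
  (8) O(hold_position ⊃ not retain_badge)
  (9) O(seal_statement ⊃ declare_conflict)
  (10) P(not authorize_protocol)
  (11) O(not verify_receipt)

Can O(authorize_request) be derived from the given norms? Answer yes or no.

No

Premise 6 is O(take_oath ⊃ authorize_request), but O(take_oath) is not derivable from the premises, so it does not yield O(authorize_request).
No other premise forces O(authorize_request). An ideal world satisfying every premise can still have authorize_request false, so O(authorize_request) is not derivable.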